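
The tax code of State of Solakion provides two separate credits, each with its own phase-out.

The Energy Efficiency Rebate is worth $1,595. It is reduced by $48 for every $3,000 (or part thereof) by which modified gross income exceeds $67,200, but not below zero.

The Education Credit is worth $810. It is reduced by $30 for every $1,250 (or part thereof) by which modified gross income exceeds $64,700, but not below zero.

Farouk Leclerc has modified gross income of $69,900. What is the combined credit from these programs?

$2,207

Energy Efficiency Rebate: income exceeds $67,200 by $2,700, which is 1 full-or-partial $3,000 increment; reduction = 1 × $48 = $48, leaving $1,547.
Education Credit: income exceeds $64,700 by $5,200, which is 5 full-or-partial $1,250 increments; reduction = 5 × $30 = $150, leaving $660.
Total: $1,547 + $660 = $2,207.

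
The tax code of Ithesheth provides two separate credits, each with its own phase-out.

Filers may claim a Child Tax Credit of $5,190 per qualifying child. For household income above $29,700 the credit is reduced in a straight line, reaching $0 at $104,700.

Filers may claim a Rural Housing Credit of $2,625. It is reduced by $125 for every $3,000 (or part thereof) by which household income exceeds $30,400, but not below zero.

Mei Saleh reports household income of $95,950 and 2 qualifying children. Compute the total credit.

$1,211

Child Tax Credit: base = 2 × $5,190 = $10,380. $95,950 is $66,250 into a $75,000 phase-out range, leaving 8,750/75,000 of the credit: $10,380 × 8,750/75,000 = $1,211.
Rural Housing Credit: income exceeds $30,400 by $65,550 → 22 increments × $125 = $2,750 ≥ base, so the credit is $0.
Total: $1,211 + $0 = $1,211.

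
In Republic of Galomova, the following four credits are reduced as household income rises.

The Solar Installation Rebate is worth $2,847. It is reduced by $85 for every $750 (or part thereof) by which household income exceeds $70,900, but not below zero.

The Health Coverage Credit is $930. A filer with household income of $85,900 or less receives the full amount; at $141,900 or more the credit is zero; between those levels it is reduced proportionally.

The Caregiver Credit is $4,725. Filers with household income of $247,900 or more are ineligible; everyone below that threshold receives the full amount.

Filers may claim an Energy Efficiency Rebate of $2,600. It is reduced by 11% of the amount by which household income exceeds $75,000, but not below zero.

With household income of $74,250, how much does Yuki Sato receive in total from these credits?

Solar Installation Rebate: income exceeds $70,900 by $3,350, which is 5 full-or-partial $750 increments; reduction = 5 × $85 = $425, leaving $2,422.
Health Coverage Credit: $74,250 is at or below the $85,900 threshold, so the full $930 applies.
Caregiver Credit: $74,250 is below the $247,900 cutoff, so the full $4,725 applies.
Energy Efficiency Rebate: $74,250 is at or below the $75,000 threshold, so the full $2,600 applies.
Total: $2,422 + $930 + $4,725 + $2,600 = $10,677.

$10,677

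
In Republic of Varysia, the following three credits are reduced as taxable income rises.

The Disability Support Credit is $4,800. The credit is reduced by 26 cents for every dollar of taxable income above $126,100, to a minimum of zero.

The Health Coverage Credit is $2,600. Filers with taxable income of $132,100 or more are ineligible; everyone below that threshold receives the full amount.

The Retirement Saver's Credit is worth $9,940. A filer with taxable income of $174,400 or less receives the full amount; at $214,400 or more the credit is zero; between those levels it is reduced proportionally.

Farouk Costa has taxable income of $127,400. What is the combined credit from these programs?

$17,002

Disability Support Credit: 26% of the $1,300 excess over $126,100 is $338; credit = $4,800 − $338 = $4,462.
Health Coverage Credit: $127,400 is below the $132,100 cutoff, so the full $2,600 applies.
Retirement Saver's Credit: $127,400 is at or below the $174,400 threshold, so the full $9,940 applies.
Total: $4,462 + $2,600 + $9,940 = $17,002.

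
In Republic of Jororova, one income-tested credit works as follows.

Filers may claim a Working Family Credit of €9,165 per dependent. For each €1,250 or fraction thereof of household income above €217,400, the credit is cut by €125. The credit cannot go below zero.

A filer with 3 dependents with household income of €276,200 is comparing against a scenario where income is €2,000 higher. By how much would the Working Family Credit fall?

At €276,200 — base = 3 × €9,165 = €27,495. income exceeds €217,400 by €58,800, which is 48 full-or-partial €1,250 increments; reduction = 48 × €125 = €6,000, leaving €21,495.
At €278,200 — base = 3 × €9,165 = €27,495. income exceeds €217,400 by €60,800, which is 49 full-or-partial €1,250 increments; reduction = 49 × €125 = €6,125, leaving €21,370.
Lost: €21,495 − €21,370 = €125.

€125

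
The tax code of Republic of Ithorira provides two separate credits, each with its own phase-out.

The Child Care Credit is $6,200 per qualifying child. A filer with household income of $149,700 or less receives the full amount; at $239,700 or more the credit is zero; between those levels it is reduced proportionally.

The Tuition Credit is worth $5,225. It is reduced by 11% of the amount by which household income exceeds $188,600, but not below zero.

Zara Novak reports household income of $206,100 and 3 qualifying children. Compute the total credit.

Child Care Credit: base = 3 × $6,200 = $18,600. $206,100 is $56,400 into a $90,000 phase-out range, leaving 33,600/90,000 of the credit: $18,600 × 33,600/90,000 = $6,944.
Tuition Credit: 11% of the $17,500 excess over $188,600 is $1,925; credit = $5,225 − $1,925 = $3,300.
Total: $6,944 + $3,300 = $10,244.

$10,244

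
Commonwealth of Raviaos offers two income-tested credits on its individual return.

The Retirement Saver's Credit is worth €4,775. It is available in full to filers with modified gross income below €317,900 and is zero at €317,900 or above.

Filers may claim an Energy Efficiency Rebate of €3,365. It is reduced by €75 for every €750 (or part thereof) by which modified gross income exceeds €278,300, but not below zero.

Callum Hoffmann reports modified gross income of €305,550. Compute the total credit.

€5,365

Retirement Saver's Credit: €305,550 is below the €317,900 cutoff, so the full €4,775 applies.
Energy Efficiency Rebate: income exceeds €278,300 by €27,250, which is 37 full-or-partial €750 increments; reduction = 37 × €75 = €2,775, leaving €590.
Total: €4,775 + €590 = €5,365.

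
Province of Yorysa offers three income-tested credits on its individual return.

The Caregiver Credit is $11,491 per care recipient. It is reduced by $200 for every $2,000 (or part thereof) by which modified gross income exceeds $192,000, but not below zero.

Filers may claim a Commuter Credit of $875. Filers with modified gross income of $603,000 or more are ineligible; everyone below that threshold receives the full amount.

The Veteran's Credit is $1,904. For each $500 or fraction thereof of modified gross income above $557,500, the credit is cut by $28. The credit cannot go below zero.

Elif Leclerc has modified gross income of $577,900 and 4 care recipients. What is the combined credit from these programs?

$8,995

Caregiver Credit: base = 4 × $11,491 = $45,964. income exceeds $192,000 by $385,900, which is 193 full-or-partial $2,000 increments; reduction = 193 × $200 = $38,600, leaving $7,364.
Commuter Credit: $577,900 is below the $603,000 cutoff, so the full $875 applies.
Veteran's Credit: income exceeds $557,500 by $20,400, which is 41 full-or-partial $500 increments; reduction = 41 × $28 = $1,148, leaving $756.
Total: $7,364 + $875 + $756 = $8,995.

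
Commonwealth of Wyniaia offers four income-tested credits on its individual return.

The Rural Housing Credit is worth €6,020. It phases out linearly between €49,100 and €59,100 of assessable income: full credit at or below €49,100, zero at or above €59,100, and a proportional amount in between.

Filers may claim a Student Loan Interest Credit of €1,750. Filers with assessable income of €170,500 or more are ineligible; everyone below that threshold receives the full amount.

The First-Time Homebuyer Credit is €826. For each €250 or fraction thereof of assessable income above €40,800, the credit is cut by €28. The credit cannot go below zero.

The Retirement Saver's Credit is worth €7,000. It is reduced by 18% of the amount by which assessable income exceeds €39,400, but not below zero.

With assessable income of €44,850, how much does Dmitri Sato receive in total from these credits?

Rural Housing Credit: €44,850 is at or below the €49,100 threshold, so the full €6,020 applies.
Student Loan Interest Credit: €44,850 is below the €170,500 cutoff, so the full €1,750 applies.
First-Time Homebuyer Credit: income exceeds €40,800 by €4,050, which is 17 full-or-partial €250 increments; reduction = 17 × €28 = €476, leaving €350.
Retirement Saver's Credit: 18% of the €5,450 excess over €39,400 is €981; credit = €7,000 − €981 = €6,019.
Total: €6,020 + €1,750 + €350 + €6,019 = €14,139.

€14,139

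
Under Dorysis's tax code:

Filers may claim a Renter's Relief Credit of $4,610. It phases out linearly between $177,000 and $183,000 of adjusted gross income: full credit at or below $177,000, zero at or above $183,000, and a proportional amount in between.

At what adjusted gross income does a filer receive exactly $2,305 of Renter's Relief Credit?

$2,305 is 2,305/4,610 of the full $4,610, so 2,305/4,610 of the $6,000 range has been used: income = $177,000 + $6,000 × 2,305/4,610 = $180,000.

$180,000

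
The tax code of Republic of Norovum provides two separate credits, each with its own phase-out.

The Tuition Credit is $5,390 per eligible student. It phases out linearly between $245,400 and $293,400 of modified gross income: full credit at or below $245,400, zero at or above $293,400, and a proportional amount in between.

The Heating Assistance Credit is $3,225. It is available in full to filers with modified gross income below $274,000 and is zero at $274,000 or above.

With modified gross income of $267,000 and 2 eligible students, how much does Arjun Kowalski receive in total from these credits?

Tuition Credit: base = 2 × $5,390 = $10,780. $267,000 is $21,600 into a $48,000 phase-out range, leaving 26,400/48,000 of the credit: $10,780 × 26,400/48,000 = $5,929.
Heating Assistance Credit: $267,000 is below the $274,000 cutoff, so the full $3,225 applies.
Total: $5,929 + $3,225 = $9,154.

$9,154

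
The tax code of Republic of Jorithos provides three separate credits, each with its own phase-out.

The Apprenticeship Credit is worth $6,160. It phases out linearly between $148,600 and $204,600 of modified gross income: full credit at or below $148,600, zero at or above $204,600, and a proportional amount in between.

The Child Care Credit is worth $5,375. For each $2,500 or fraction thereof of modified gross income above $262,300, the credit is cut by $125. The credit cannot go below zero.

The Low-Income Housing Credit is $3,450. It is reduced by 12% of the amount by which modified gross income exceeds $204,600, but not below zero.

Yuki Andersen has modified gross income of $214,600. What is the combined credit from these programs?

Apprenticeship Credit: $214,600 is at or above $204,600, so the credit is $0.
Child Care Credit: $214,600 is at or below the $262,300 threshold, so the full $5,375 applies.
Low-Income Housing Credit: 12% of the $10,000 excess over $204,600 is $1,200; credit = $3,450 − $1,200 = $2,250.
Total: $0 + $5,375 + $2,250 = $7,625.

$7,625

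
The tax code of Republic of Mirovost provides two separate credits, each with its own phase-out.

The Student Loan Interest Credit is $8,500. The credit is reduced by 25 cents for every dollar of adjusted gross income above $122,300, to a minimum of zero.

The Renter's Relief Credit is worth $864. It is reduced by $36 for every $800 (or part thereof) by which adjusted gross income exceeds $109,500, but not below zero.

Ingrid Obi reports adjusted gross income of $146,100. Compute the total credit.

Student Loan Interest Credit: 25% of the $23,800 excess over $122,300 is $5,950; credit = $8,500 − $5,950 = $2,550.
Renter's Relief Credit: income exceeds $109,500 by $36,600 → 46 increments × $36 = $1,656 ≥ base, so the credit is $0.
Total: $2,550 + $0 = $2,550.

$2,550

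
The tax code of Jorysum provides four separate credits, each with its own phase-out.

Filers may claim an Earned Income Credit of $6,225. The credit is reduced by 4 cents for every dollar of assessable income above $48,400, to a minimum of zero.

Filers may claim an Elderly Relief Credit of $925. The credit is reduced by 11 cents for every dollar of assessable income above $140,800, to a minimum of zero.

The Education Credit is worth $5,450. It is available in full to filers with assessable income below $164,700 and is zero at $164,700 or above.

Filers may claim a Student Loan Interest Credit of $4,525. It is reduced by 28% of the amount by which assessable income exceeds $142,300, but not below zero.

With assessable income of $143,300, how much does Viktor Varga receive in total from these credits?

$12,774

Earned Income Credit: 4% of the $94,900 excess over $48,400 is $3,796; credit = $6,225 − $3,796 = $2,429.
Elderly Relief Credit: 11% of the $2,500 excess over $140,800 is $275; credit = $925 − $275 = $650.
Education Credit: $143,300 is below the $164,700 cutoff, so the full $5,450 applies.
Student Loan Interest Credit: 28% of the $1,000 excess over $142,300 is $280; credit = $4,525 − $280 = $4,245.
Total: $2,429 + $650 + $5,450 + $4,245 = $12,774.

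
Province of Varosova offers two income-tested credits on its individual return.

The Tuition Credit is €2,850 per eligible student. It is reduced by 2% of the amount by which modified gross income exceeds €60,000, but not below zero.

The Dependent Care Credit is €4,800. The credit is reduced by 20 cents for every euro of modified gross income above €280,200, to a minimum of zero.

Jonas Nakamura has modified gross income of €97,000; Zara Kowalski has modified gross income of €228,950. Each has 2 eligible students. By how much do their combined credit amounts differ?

€2,639

Jonas (€97,000): Tuition Credit: base = 2 × €2,850 = €5,700. 2% of the €37,000 excess over €60,000 is €740; credit = €5,700 − €740 = €4,960. Dependent Care Credit: €97,000 is at or below the €280,200 threshold, so the full €4,800 applies. total €4,960 + €4,800 = €9,760
Zara (€228,950): Tuition Credit: base = 2 × €2,850 = €5,700. 2% of the €168,950 excess over €60,000 is €3,379; credit = €5,700 − €3,379 = €2,321. Dependent Care Credit: €228,950 is at or below the €280,200 threshold, so the full €4,800 applies. total €2,321 + €4,800 = €7,121
Difference: |€9,760 − €7,121| = €2,639.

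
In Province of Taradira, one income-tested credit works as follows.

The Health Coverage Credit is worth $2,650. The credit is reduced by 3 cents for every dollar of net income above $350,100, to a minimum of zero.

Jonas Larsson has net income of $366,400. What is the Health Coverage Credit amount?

Health Coverage Credit: 3% of the $16,300 excess over $350,100 is $489; credit = $2,650 − $489 = $2,161.

$2,161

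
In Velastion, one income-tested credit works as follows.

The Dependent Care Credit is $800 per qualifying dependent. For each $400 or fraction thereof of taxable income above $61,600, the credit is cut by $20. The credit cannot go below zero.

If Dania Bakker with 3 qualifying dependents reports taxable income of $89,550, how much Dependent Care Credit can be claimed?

$1,000

Dependent Care Credit: base = 3 × $800 = $2,400. income exceeds $61,600 by $27,950, which is 70 full-or-partial $400 increments; reduction = 70 × $20 = $1,400, leaving $1,000.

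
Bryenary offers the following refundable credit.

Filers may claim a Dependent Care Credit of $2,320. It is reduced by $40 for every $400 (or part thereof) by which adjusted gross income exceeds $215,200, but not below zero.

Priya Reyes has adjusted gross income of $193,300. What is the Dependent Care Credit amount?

$2,320

Dependent Care Credit: $193,300 is at or below the $215,200 threshold, so the full $2,320 applies.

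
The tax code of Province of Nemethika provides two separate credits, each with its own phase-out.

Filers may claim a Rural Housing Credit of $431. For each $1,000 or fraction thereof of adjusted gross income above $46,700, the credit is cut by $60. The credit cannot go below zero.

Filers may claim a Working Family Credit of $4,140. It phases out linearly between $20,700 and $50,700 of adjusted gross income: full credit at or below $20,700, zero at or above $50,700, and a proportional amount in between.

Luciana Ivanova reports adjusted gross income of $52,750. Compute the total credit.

$11

Rural Housing Credit: income exceeds $46,700 by $6,050, which is 7 full-or-partial $1,000 increments; reduction = 7 × $60 = $420, leaving $11.
Working Family Credit: $52,750 is at or above $50,700, so the credit is $0.
Total: $11 + $0 = $11.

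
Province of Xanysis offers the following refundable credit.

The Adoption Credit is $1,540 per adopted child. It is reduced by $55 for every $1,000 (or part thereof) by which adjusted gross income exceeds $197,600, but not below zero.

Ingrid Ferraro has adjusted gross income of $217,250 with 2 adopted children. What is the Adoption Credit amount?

Adoption Credit: base = 2 × $1,540 = $3,080. income exceeds $197,600 by $19,650, which is 20 full-or-partial $1,000 increments; reduction = 20 × $55 = $1,100, leaving $1,980.

$1,980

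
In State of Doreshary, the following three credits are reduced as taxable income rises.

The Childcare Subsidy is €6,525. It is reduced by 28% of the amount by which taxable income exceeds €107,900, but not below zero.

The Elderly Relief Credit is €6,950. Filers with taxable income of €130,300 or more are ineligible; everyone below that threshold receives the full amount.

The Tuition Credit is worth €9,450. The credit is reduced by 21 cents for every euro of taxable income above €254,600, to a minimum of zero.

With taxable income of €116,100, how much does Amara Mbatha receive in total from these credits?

Childcare Subsidy: 28% of the €8,200 excess over €107,900 is €2,296; credit = €6,525 − €2,296 = €4,229.
Elderly Relief Credit: €116,100 is below the €130,300 cutoff, so the full €6,950 applies.
Tuition Credit: €116,100 is at or below the €254,600 threshold, so the full €9,450 applies.
Total: €4,229 + €6,950 + €9,450 = €20,629.

€20,629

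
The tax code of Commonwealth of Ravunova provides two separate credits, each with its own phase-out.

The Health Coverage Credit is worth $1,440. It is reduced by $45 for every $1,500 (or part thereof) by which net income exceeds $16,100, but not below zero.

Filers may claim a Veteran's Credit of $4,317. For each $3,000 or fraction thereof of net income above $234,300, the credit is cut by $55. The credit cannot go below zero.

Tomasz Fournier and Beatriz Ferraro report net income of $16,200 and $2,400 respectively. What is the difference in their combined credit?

Tomasz ($16,200): Health Coverage Credit: income exceeds $16,100 by $100, which is 1 full-or-partial $1,500 increment; reduction = 1 × $45 = $45, leaving $1,395. Veteran's Credit: $16,200 is at or below the $234,300 threshold, so the full $4,317 applies. total $1,395 + $4,317 = $5,712
Beatriz ($2,400): Health Coverage Credit: $2,400 is at or below the $16,100 threshold, so the full $1,440 applies. Veteran's Credit: $2,400 is at or below the $234,300 threshold, so the full $4,317 applies. total $1,440 + $4,317 = $5,757
Difference: |$5,712 − $5,757| = $45.

$45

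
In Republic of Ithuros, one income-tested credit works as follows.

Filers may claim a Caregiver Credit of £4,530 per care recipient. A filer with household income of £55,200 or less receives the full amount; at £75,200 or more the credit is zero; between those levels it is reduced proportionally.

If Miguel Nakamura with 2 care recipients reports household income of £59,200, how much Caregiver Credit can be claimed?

Caregiver Credit: base = 2 × £4,530 = £9,060. £59,200 is £4,000 into a £20,000 phase-out range, leaving 16,000/20,000 of the credit: £9,060 × 16,000/20,000 = £7,248.

£7,248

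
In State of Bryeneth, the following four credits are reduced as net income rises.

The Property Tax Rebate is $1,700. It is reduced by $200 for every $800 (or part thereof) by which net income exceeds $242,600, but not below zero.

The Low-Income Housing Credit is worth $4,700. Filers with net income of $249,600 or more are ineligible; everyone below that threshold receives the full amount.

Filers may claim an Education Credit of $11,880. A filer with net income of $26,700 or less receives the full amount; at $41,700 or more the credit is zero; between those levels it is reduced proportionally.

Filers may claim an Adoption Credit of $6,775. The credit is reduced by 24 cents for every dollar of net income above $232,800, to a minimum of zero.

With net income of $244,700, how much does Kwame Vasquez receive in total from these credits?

Property Tax Rebate: income exceeds $242,600 by $2,100, which is 3 full-or-partial $800 increments; reduction = 3 × $200 = $600, leaving $1,100.
Low-Income Housing Credit: $244,700 is below the $249,600 cutoff, so the full $4,700 applies.
Education Credit: $244,700 is at or above $41,700, so the credit is $0.
Adoption Credit: 24% of the $11,900 excess over $232,800 is $2,856; credit = $6,775 − $2,856 = $3,919.
Total: $1,100 + $4,700 + $0 + $3,919 = $9,719.

$9,719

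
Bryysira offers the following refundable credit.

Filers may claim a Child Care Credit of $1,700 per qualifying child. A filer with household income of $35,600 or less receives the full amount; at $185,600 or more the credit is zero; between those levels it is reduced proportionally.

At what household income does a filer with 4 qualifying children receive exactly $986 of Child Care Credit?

Full credit = 4 × $1,700 = $6,800.
$986 is 986/6,800 of the full $6,800, so 5,814/6,800 of the $150,000 range has been used: income = $35,600 + $150,000 × 5,814/6,800 = $163,850.

$163,850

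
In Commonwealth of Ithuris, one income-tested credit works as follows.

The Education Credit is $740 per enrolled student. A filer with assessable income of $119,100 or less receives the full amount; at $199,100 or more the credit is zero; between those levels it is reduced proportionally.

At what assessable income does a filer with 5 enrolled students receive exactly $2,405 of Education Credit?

$147,100

Full credit = 5 × $740 = $3,700.
$2,405 is 2,405/3,700 of the full $3,700, so 1,295/3,700 of the $80,000 range has been used: income = $119,100 + $80,000 × 1,295/3,700 = $147,100.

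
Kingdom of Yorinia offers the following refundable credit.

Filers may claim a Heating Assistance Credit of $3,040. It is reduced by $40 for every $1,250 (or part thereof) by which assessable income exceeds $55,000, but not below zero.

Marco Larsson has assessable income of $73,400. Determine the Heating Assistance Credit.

Heating Assistance Credit: income exceeds $55,000 by $18,400, which is 15 full-or-partial $1,250 increments; reduction = 15 × $40 = $600, leaving $2,440.

$2,440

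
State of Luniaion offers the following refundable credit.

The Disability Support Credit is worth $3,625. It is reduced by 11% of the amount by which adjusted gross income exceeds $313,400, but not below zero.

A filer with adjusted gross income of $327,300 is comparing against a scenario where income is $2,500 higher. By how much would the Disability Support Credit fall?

At $327,300 — 11% of the $13,900 excess over $313,400 is $1,529; credit = $3,625 − $1,529 = $2,096.
At $329,800 — 11% of the $16,400 excess over $313,400 is $1,804; credit = $3,625 − $1,804 = $1,821.
Lost: $2,096 − $1,821 = $275.

$275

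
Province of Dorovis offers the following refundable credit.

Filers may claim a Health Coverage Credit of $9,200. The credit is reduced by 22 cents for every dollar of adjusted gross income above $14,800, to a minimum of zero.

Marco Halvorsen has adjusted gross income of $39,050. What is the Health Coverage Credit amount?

Health Coverage Credit: 22% of the $24,250 excess over $14,800 is $5,335; credit = $9,200 − $5,335 = $3,865.

$3,865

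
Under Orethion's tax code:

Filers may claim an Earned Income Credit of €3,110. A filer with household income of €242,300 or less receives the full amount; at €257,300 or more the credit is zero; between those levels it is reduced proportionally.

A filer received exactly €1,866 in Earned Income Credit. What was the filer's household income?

€248,300

€1,866 is 1,866/3,110 of the full €3,110, so 1,244/3,110 of the €15,000 range has been used: income = €242,300 + €15,000 × 1,244/3,110 = €248,300.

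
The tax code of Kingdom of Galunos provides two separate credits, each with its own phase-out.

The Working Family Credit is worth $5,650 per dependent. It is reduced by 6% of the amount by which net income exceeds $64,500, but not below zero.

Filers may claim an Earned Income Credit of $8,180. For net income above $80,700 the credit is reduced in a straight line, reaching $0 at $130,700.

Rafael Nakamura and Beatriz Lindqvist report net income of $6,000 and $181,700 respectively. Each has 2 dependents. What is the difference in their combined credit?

Rafael ($6,000): Working Family Credit: base = 2 × $5,650 = $11,300. $6,000 is at or below the $64,500 threshold, so the full $11,300 applies. Earned Income Credit: $6,000 is at or below the $80,700 threshold, so the full $8,180 applies. total $11,300 + $8,180 = $19,480
Beatriz ($181,700): Working Family Credit: base = 2 × $5,650 = $11,300. 6% of the $117,200 excess over $64,500 is $7,032; credit = $11,300 − $7,032 = $4,268. Earned Income Credit: $181,700 is at or above $130,700, so the credit is $0. total $4,268 + $0 = $4,268
Difference: |$19,480 − $4,268| = $15,212.

$15,212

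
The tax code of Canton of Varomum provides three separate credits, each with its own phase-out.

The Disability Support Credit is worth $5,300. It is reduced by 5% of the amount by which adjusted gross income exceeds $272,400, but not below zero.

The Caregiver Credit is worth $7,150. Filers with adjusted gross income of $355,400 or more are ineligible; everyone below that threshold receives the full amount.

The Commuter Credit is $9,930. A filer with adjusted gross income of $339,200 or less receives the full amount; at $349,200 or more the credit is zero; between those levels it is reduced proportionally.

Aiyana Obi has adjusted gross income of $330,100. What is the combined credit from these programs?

Disability Support Credit: 5% of the $57,700 excess over $272,400 is $2,885; credit = $5,300 − $2,885 = $2,415.
Caregiver Credit: $330,100 is below the $355,400 cutoff, so the full $7,150 applies.
Commuter Credit: $330,100 is at or below the $339,200 threshold, so the full $9,930 applies.
Total: $2,415 + $7,150 + $9,930 = $19,495.

$19,495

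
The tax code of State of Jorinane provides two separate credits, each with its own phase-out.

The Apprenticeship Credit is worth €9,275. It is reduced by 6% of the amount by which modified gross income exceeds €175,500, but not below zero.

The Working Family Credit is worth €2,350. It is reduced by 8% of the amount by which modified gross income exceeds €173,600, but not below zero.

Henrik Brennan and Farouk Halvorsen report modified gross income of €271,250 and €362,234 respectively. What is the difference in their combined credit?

Henrik (€271,250): Apprenticeship Credit: 6% of the €95,750 excess over €175,500 is €5,745; credit = €9,275 − €5,745 = €3,530. Working Family Credit: 8% of the €97,650 excess over €173,600 is €7,812 ≥ base, so the credit is €0. total €3,530 + €0 = €3,530
Farouk (€362,234): Apprenticeship Credit: 6% of the €186,734 excess over €175,500 is €11,204.04 ≥ base, so the credit is €0. Working Family Credit: 8% of the €188,634 excess over €173,600 is €15,090.72 ≥ base, so the credit is €0. total €0 + €0 = €0
Difference: |€3,530 − €0| = €3,530.

€3,530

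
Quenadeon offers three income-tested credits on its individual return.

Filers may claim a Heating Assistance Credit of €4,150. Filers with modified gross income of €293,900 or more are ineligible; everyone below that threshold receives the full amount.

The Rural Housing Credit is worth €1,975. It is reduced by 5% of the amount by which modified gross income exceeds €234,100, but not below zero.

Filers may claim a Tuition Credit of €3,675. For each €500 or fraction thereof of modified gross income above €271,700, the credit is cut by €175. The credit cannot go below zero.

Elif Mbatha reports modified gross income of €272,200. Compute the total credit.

€7,720

Heating Assistance Credit: €272,200 is below the €293,900 cutoff, so the full €4,150 applies.
Rural Housing Credit: 5% of the €38,100 excess over €234,100 is €1,905; credit = €1,975 − €1,905 = €70.
Tuition Credit: income exceeds €271,700 by €500, which is 1 full-or-partial €500 increment; reduction = 1 × €175 = €175, leaving €3,500.
Total: €4,150 + €70 + €3,500 = €7,720.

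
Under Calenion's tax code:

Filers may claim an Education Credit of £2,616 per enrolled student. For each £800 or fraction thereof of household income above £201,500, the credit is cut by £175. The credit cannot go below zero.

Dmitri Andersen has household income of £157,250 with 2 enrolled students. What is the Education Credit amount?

Education Credit: base = 2 × £2,616 = £5,232. £157,250 is at or below the £201,500 threshold, so the full £5,232 applies.

£5,232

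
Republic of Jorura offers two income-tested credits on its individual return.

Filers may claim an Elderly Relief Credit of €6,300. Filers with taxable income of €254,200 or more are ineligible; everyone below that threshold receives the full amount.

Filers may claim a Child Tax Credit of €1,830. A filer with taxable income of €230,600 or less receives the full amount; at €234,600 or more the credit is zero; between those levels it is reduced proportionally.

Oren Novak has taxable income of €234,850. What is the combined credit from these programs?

Elderly Relief Credit: €234,850 is below the €254,200 cutoff, so the full €6,300 applies.
Child Tax Credit: €234,850 is at or above €234,600, so the credit is €0.
Total: €6,300 + €0 = €6,300.

€6,300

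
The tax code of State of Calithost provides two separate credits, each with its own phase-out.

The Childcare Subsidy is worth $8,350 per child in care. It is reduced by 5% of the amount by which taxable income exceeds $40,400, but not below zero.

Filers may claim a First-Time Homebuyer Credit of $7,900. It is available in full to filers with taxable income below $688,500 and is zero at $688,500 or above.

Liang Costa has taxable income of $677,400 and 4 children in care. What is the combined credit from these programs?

Childcare Subsidy: base = 4 × $8,350 = $33,400. 5% of the $637,000 excess over $40,400 is $31,850; credit = $33,400 − $31,850 = $1,550.
First-Time Homebuyer Credit: $677,400 is below the $688,500 cutoff, so the full $7,900 applies.
Total: $1,550 + $7,900 = $9,450.

$9,450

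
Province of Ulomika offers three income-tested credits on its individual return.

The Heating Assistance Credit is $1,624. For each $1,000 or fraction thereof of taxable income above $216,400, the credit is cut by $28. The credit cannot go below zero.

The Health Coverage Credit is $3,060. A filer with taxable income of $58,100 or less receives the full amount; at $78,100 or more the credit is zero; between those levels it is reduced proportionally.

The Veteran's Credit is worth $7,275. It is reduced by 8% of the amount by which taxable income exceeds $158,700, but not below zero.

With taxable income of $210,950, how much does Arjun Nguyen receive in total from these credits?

Heating Assistance Credit: $210,950 is at or below the $216,400 threshold, so the full $1,624 applies.
Health Coverage Credit: $210,950 is at or above $78,100, so the credit is $0.
Veteran's Credit: 8% of the $52,250 excess over $158,700 is $4,180; credit = $7,275 − $4,180 = $3,095.
Total: $1,624 + $0 + $3,095 = $4,719.

$4,719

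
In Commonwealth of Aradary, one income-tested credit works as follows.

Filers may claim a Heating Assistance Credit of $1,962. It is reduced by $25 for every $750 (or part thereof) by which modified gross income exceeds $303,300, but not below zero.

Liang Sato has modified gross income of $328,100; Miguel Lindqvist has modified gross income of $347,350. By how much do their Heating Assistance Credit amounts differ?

Liang ($328,100): Heating Assistance Credit: income exceeds $303,300 by $24,800, which is 34 full-or-partial $750 increments; reduction = 34 × $25 = $850, leaving $1,112.
Miguel ($347,350): Heating Assistance Credit: income exceeds $303,300 by $44,050, which is 59 full-or-partial $750 increments; reduction = 59 × $25 = $1,475, leaving $487.
Difference: |$1,112 − $487| = $625.

$625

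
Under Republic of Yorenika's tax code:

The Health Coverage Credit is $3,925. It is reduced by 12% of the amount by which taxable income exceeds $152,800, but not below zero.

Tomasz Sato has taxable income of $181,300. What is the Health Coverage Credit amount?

Health Coverage Credit: 12% of the $28,500 excess over $152,800 is $3,420; credit = $3,925 − $3,420 = $505.

$505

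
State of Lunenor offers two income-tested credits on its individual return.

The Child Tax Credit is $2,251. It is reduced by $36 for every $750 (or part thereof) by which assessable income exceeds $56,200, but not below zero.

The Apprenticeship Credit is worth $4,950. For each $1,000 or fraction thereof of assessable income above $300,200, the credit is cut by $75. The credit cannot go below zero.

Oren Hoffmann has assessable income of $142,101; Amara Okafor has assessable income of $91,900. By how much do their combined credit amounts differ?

$523

Oren ($142,101): Child Tax Credit: income exceeds $56,200 by $85,901 → 115 increments × $36 = $4,140 ≥ base, so the credit is $0. Apprenticeship Credit: $142,101 is at or below the $300,200 threshold, so the full $4,950 applies. total $0 + $4,950 = $4,950
Amara ($91,900): Child Tax Credit: income exceeds $56,200 by $35,700, which is 48 full-or-partial $750 increments; reduction = 48 × $36 = $1,728, leaving $523. Apprenticeship Credit: $91,900 is at or below the $300,200 threshold, so the full $4,950 applies. total $523 + $4,950 = $5,473
Difference: |$4,950 − $5,473| = $523.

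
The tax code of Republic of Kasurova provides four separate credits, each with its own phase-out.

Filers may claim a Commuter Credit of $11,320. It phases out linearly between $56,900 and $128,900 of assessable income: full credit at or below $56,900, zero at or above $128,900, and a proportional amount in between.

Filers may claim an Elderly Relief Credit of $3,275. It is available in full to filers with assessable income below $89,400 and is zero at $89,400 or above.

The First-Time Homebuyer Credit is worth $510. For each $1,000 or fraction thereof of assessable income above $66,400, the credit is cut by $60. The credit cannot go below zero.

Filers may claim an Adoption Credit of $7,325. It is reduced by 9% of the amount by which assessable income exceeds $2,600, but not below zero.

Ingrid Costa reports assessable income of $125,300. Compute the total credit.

Commuter Credit: $125,300 is $68,400 into a $72,000 phase-out range, leaving 3,600/72,000 of the credit: $11,320 × 3,600/72,000 = $566.
Elderly Relief Credit: $125,300 meets or exceeds the $89,400 cutoff, so the credit is $0.
First-Time Homebuyer Credit: income exceeds $66,400 by $58,900 → 59 increments × $60 = $3,540 ≥ base, so the credit is $0.
Adoption Credit: 9% of the $122,700 excess over $2,600 is $11,043 ≥ base, so the credit is $0.
Total: $566 + $0 + $0 + $0 = $566.

$566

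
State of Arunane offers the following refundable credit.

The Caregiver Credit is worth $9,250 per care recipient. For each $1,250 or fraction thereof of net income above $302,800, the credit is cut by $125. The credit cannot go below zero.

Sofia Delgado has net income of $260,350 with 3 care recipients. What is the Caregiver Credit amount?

$27,750

Caregiver Credit: base = 3 × $9,250 = $27,750. $260,350 is at or below the $302,800 threshold, so the full $27,750 applies.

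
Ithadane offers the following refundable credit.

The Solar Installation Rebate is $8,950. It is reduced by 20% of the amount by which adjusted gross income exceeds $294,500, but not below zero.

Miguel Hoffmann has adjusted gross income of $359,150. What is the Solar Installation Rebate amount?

$0

Solar Installation Rebate: 20% of the $64,650 excess over $294,500 is $12,930 ≥ base, so the credit is $0.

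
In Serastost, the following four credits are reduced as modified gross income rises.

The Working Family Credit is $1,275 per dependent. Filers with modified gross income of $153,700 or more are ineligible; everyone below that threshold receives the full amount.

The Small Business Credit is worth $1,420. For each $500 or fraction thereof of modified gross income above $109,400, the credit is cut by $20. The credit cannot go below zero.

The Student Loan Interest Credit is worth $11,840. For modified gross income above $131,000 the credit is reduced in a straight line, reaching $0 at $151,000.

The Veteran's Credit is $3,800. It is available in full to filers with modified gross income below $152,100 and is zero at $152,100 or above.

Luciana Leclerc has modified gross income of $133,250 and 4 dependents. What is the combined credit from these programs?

$19,868

Working Family Credit: base = 4 × $1,275 = $5,100. $133,250 is below the $153,700 cutoff, so the full $5,100 applies.
Small Business Credit: income exceeds $109,400 by $23,850, which is 48 full-or-partial $500 increments; reduction = 48 × $20 = $960, leaving $460.
Student Loan Interest Credit: $133,250 is $2,250 into a $20,000 phase-out range, leaving 17,750/20,000 of the credit: $11,840 × 17,750/20,000 = $10,508.
Veteran's Credit: $133,250 is below the $152,100 cutoff, so the full $3,800 applies.
Total: $5,100 + $460 + $10,508 + $3,800 = $19,868.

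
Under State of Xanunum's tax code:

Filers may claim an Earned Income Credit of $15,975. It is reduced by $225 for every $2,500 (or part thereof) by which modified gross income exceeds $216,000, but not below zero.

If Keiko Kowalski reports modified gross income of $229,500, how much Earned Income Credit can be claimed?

Earned Income Credit: income exceeds $216,000 by $13,500, which is 6 full-or-partial $2,500 increments; reduction = 6 × $225 = $1,350, leaving $14,625.

$14,625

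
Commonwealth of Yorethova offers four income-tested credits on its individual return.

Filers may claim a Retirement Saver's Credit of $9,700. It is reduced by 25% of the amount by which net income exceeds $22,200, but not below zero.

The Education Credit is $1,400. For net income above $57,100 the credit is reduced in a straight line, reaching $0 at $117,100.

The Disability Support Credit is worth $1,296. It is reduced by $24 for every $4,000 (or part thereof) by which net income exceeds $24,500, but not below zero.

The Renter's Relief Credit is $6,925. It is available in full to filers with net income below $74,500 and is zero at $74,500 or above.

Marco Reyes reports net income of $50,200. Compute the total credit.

Retirement Saver's Credit: 25% of the $28,000 excess over $22,200 is $7,000; credit = $9,700 − $7,000 = $2,700.
Education Credit: $50,200 is at or below the $57,100 threshold, so the full $1,400 applies.
Disability Support Credit: income exceeds $24,500 by $25,700, which is 7 full-or-partial $4,000 increments; reduction = 7 × $24 = $168, leaving $1,128.
Renter's Relief Credit: $50,200 is below the $74,500 cutoff, so the full $6,925 applies.
Total: $2,700 + $1,400 + $1,128 + $6,925 = $12,153.

$12,153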